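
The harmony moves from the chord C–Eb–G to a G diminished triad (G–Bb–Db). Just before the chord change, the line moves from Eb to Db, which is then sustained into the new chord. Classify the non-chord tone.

The harmony at that moment is C minor triad (C, Eb, G); Db is not a chord tone.
It is approached by step down from Eb and then sustained as the same pitch into the next harmony.
Arriving early and becoming a chord tone when the harmony changes — an anticipation.

Db is an anticipation.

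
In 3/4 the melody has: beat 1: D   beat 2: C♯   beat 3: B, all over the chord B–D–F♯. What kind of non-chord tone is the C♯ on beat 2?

The harmony at that moment is B minor triad (B, D, F♯); C♯ is not a chord tone.
It is approached by step down from D and left by step down to B.
Step in, step out in the same direction — a passing tone.

Passing tone.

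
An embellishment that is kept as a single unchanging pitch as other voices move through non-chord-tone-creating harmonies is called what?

Approach: none. Departure: none — a single pitch is sustained while the chords change around it, passing through harmonies that do not contain it.
No melodic motion at all; the dissonance is created entirely by the moving harmonies against the stationary note — a pedal tone (pedal point).

Pedal tone.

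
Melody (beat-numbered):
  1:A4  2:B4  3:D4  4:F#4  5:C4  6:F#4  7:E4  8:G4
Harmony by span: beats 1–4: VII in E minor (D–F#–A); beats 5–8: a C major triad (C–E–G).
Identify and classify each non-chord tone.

The harmony at that moment is D major triad (D, F#, A); B4 is not a chord tone.
It is approached by step up from A4 and left by leap down to D4.
Step in, leap out — an escape tone.
The harmony at that moment is C major triad (C, E, G); F#4 is not a chord tone.
It is approached by leap up from C4 and left by step down to E4.
Leap in, step out — an appoggiatura.

B4 (beat 2) — escape tone; F#4 (beat 6) — appoggiatura.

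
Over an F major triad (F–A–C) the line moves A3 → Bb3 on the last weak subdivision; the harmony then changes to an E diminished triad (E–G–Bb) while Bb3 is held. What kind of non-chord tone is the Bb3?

Bb3 is an anticipation.

The harmony at that moment is F major triad (F, A, C); Bb3 is not a chord tone.
It is approached by step up from A3 and then sustained as the same pitch into the next harmony.
Arriving early and becoming a chord tone when the harmony changes — an anticipation.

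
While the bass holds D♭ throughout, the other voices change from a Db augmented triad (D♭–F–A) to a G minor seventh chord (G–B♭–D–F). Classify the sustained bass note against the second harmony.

The harmony at that moment is G minor seventh chord (G, B♭, D, F); D♭ is not a chord tone.
It is held over (the same pitch as the preceding D♭) and then sustained as the same pitch into the next harmony.
Sustained through a change of harmony — a pedal tone.

Pedal tone (pedal point).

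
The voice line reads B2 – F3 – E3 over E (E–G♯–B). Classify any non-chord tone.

F3 is an appoggiatura.

The harmony at that moment is E major triad (E, G♯, B); F3 is not a chord tone.
It is approached by leap up from B2 and left by step down to E3.
Leap in, step out — an appoggiatura.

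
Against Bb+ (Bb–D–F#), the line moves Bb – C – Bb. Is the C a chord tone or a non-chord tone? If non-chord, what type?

Non-chord tone — a neighbor tone.

The harmony at that moment is Bb augmented triad (Bb, D, F#); C is not a chord tone.
It is approached by step up from Bb and left by step down to Bb.
Step away and step back to the same note — a neighbor tone (upper neighbor).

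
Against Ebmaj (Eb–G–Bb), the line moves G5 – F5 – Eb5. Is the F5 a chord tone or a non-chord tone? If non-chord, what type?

The harmony at that moment is Eb major triad (Eb, G, Bb); F5 is not a chord tone.
It is approached by step down from G5 and left by step down to Eb5.
Step in, step out in the same direction — a passing tone.

Non-chord tone — a passing tone.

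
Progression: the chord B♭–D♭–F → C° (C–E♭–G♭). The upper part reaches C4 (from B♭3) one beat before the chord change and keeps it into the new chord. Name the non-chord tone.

C4 is an anticipation.

The harmony at that moment is B♭ minor triad (B♭, D♭, F); C4 is not a chord tone.
It is approached by step up from B♭3 and then sustained as the same pitch into the next harmony.
Arriving early and becoming a chord tone when the harmony changes — an anticipation.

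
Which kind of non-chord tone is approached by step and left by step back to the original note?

Approach: by step. Departure: by step in the opposite direction, back to the starting pitch.
Stepwise on both sides but reversing to return to the same chord tone — a neighbor tone. (Had it continued onward in the same direction it would be a passing tone instead.)

Neighbor tone.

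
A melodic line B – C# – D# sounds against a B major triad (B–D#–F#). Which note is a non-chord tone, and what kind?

The harmony at that moment is B major triad (B, D#, F#); C# is not a chord tone.
It is approached by step up from B and left by step up to D#.
Step in, step out in the same direction — a passing tone.

C# is a passing tone.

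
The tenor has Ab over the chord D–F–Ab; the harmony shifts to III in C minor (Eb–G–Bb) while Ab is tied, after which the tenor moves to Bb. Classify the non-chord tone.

Ab is a retardation.

The harmony at that moment is Eb major triad (Eb, G, Bb); Ab is not a chord tone.
It is held over (the same pitch as the preceding Ab) and left by step up to Bb.
Held over from the previous chord and resolving up by step — a retardation.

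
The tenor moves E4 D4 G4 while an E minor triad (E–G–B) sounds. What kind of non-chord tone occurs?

The harmony at that moment is E minor triad (E, G, B); D4 is not a chord tone.
It is approached by step down from E4 and left by leap up to G4.
Step in, leap out — an escape tone.

D4 is an escape tone.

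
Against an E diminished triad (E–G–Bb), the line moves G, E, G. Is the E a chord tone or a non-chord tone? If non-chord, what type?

Chord tone (the root of E diminished triad).

E diminished triad contains E, G, Bb; E is the root, so it is a chord tone.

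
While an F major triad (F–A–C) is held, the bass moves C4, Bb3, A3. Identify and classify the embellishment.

The harmony at that moment is F major triad (F, A, C); Bb3 is not a chord tone.
It is approached by step down from C4 and left by step down to A3.
Step in, step out in the same direction — a passing tone.

Bb3 is a passing tone.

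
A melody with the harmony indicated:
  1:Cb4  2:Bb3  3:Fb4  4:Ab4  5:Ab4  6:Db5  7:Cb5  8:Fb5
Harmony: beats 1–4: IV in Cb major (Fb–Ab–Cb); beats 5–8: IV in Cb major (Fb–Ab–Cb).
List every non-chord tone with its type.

Bb3 (beat 2) — escape tone; Db5 (beat 6) — appoggiatura.

The harmony at that moment is Fb major triad (Fb, Ab, Cb); Bb3 is not a chord tone.
It is approached by step down from Cb4 and left by leap up to Fb4.
Step in, leap out — an escape tone.
The harmony at that moment is Fb major triad (Fb, Ab, Cb); Db5 is not a chord tone.
It is approached by leap up from Ab4 and left by step down to Cb5.
Leap in, step out — an appoggiatura.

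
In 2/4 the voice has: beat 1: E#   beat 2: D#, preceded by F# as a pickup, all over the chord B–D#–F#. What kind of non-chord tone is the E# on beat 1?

Passing tone.

The harmony at that moment is B major triad (B, D#, F#); E# is not a chord tone.
It is approached by step down from F# and left by step down to D#.
Step in, step out in the same direction — a passing tone.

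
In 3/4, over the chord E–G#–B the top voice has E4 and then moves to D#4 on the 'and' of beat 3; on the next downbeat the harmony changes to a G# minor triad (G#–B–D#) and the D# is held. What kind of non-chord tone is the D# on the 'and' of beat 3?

The harmony at that moment is E major triad (E, G#, B); D#4 is not a chord tone.
It is approached by step down from E4 and then sustained as the same pitch into the next harmony.
Arriving early and becoming a chord tone when the harmony changes — an anticipation.

Anticipation.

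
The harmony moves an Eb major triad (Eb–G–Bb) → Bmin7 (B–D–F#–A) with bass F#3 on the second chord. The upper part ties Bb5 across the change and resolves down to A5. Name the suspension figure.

At the second chord the bass is F#3. The suspended Bb5 lies a fourth above the bass; after resolving down by step to A5, the interval above the bass becomes a third.
Suspension figures are named by those two intervals: 4–3.

4–3 suspension.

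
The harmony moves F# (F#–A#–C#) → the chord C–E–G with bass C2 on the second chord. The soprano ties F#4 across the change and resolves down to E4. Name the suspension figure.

4–3 suspension.

At the second chord the bass is C2. The suspended F#4 lies a fourth above the bass; after resolving down by step to E4, the interval above the bass becomes a third.
Suspension figures are named by those two intervals: 4–3.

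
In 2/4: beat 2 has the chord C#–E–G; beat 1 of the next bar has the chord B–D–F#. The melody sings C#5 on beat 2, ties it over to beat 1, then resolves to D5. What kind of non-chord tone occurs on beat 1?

The harmony at that moment is B minor triad (B, D, F#); C#5 is not a chord tone.
It is held over (the same pitch as the preceding C#5) and left by step up to D5.
Held over from the previous chord and resolving up by step — a retardation.

Retardation.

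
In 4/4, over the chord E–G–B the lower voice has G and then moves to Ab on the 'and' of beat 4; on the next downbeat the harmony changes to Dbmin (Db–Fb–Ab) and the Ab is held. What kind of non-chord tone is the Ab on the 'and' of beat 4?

Anticipation.

The harmony at that moment is E minor triad (E, G, B); Ab is not a chord tone.
It is approached by step up from G and then sustained as the same pitch into the next harmony.
Arriving early and becoming a chord tone when the harmony changes — an anticipation.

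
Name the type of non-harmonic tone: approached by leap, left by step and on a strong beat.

Approach: by leap. Departure: by step. Metric position: strong.
Leap in, step out, in a metrically strong position — an appoggiatura. (It is the mirror image of the escape tone, which steps in and leaps out from a weak position.)

Appoggiatura.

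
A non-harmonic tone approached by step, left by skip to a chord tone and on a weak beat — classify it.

Escape tone.

Approach: by step. Departure: by leap. Metric position: weak.
Step in, leap out, from a weak position — an escape tone (échappée). (It is the mirror image of the appoggiatura, which leaps in and steps out on a strong beat.)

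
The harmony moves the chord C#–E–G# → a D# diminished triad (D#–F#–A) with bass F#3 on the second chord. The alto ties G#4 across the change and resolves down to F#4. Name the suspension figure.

At the second chord the bass is F#3. The suspended G#4 lies a ninth above the bass; after resolving down by step to F#4, the interval above the bass becomes an octave.
Suspension figures are named by those two intervals: 9–8.

9–8 suspension.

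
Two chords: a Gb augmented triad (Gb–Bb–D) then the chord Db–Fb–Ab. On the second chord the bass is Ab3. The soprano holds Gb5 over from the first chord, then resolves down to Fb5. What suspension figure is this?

At the second chord the bass is Ab3. The suspended Gb5 lies a seventh above the bass; after resolving down by step to Fb5, the interval above the bass becomes a sixth.
Suspension figures are named by those two intervals: 7–6.

7–6 suspension.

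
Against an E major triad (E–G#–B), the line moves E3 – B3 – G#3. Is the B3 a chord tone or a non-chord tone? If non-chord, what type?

E major triad contains E, G#, B; B is the fifth, so it is a chord tone.

Chord tone (the fifth of E major triad).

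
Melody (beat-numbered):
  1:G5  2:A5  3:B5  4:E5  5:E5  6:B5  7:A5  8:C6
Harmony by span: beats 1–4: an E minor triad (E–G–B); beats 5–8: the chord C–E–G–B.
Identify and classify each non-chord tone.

A5 (beat 2) — passing tone; A5 (beat 7) — escape tone.

The harmony at that moment is E minor triad (E, G, B); A5 is not a chord tone.
It is approached by step up from G5 and left by step up to B5.
Step in, step out in the same direction — a passing tone.
The harmony at that moment is C major seventh chord (C, E, G, B); A5 is not a chord tone.
It is approached by step down from B5 and left by leap up to C6.
Step in, leap out — an escape tone.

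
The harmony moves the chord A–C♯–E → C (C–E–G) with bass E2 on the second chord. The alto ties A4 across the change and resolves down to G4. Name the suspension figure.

4–3 suspension.

At the second chord the bass is E2. The suspended A4 lies a fourth above the bass; after resolving down by step to G4, the interval above the bass becomes a third.
Suspension figures are named by those two intervals: 4–3.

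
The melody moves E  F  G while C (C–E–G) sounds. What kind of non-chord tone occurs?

F is a passing tone.

The harmony at that moment is C major triad (C, E, G); F is not a chord tone.
It is approached by step up from E and left by step up to G.
Step in, step out in the same direction — a passing tone.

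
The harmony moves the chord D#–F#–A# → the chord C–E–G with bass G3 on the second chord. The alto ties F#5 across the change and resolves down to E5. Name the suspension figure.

At the second chord the bass is G3. The suspended F#5 lies a seventh above the bass; after resolving down by step to E5, the interval above the bass becomes a sixth.
Suspension figures are named by those two intervals: 7–6.

7–6 suspension.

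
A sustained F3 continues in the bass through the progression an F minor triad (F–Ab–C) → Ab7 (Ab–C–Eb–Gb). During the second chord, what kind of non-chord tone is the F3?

Pedal tone (pedal point).

The harmony at that moment is Ab dominant seventh chord (Ab, C, Eb, Gb); F3 is not a chord tone.
It is held over (the same pitch as the preceding F3) and then sustained as the same pitch into the next harmony.
Sustained through a change of harmony — a pedal tone.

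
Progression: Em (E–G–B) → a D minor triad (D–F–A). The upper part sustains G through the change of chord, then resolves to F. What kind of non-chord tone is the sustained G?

G is a suspension.

The harmony at that moment is D minor triad (D, F, A); G is not a chord tone.
It is held over (the same pitch as the preceding G) and left by step down to F.
Held over from the previous chord and resolving down by step — a suspension.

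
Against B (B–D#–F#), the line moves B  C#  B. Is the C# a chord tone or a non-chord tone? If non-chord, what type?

Non-chord tone — a neighbor tone.

The harmony at that moment is B major triad (B, D#, F#); C# is not a chord tone.
It is approached by step up from B and left by step down to B.
Step away and step back to the same note — a neighbor tone (upper neighbor).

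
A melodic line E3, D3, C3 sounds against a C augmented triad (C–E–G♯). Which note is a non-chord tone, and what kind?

The harmony at that moment is C augmented triad (C, E, G♯); D3 is not a chord tone.
It is approached by step down from E3 and left by step down to C3.
Step in, step out in the same direction — a passing tone.

D3 is a passing tone.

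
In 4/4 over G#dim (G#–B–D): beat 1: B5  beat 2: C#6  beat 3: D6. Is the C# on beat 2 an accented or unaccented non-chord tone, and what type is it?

The harmony at that moment is G# diminished triad (G#, B, D); C#6 is not a chord tone.
It is approached by step up from B5 and left by step up to D6.
Step in, step out in the same direction — a passing tone.
It falls on a weak beat, so it is unaccented.

Unaccented passing tone.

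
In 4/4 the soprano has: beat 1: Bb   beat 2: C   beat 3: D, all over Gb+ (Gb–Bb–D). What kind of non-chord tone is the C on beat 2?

The harmony at that moment is Gb augmented triad (Gb, Bb, D); C is not a chord tone.
It is approached by step up from Bb and left by step up to D.
Step in, step out in the same direction — a passing tone.

Passing tone.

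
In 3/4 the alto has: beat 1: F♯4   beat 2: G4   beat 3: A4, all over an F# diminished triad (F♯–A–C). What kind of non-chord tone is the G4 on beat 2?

The harmony at that moment is F♯ diminished triad (F♯, A, C); G4 is not a chord tone.
It is approached by step up from F♯4 and left by step up to A4.
Step in, step out in the same direction — a passing tone.

Passing tone.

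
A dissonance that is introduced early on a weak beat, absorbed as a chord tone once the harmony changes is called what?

Approach: ahead of the chord change (typically by step), so it is dissonant against the current harmony. Departure: none — the same pitch is restated or held and is a chord tone of the new harmony.
Dissonant first, consonant once the harmony catches up: the note simply arrives early — an anticipation. (The reverse timing, consonant first and dissonant after the change, would be a suspension or retardation.)

Anticipation.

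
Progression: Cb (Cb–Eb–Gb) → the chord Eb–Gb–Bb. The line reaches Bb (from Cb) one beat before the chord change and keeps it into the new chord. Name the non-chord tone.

Bb is an anticipation.

The harmony at that moment is Cb major triad (Cb, Eb, Gb); Bb is not a chord tone.
It is approached by step down from Cb and then sustained as the same pitch into the next harmony.
Arriving early and becoming a chord tone when the harmony changes — an anticipation.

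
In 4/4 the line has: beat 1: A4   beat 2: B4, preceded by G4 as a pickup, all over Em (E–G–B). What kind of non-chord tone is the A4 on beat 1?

The harmony at that moment is E minor triad (E, G, B); A4 is not a chord tone.
It is approached by step up from G4 and left by step up to B4.
Step in, step out in the same direction — a passing tone.

Passing tone.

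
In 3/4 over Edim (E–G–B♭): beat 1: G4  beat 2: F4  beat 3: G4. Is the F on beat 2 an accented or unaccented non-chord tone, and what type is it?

The harmony at that moment is E diminished triad (E, G, B♭); F4 is not a chord tone.
It is approached by step down from G4 and left by step up to G4.
Step away and step back to the same note — a neighbor tone (lower neighbor).
It falls on a weak beat, so it is unaccented.

Unaccented neighbor tone.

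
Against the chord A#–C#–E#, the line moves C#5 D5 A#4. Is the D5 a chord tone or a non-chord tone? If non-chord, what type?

Non-chord tone — an escape tone.

The harmony at that moment is A# minor triad (A#, C#, E#); D5 is not a chord tone.
It is approached by step up from C#5 and left by leap down to A#4.
Step in, leap out — an escape tone.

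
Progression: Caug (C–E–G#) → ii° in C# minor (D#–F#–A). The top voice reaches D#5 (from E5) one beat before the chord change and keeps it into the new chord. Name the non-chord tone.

D#5 is an anticipation.

The harmony at that moment is C augmented triad (C, E, G#); D#5 is not a chord tone.
It is approached by step down from E5 and then sustained as the same pitch into the next harmony.
Arriving early and becoming a chord tone when the harmony changes — an anticipation.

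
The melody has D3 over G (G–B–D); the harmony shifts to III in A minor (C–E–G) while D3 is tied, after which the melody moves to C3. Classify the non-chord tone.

D3 is a suspension.

The harmony at that moment is C major triad (C, E, G); D3 is not a chord tone.
It is held over (the same pitch as the preceding D3) and left by step down to C3.
Held over from the previous chord and resolving down by step — a suspension.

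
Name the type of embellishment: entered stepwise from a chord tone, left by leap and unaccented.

Approach: by step. Departure: by leap. Metric position: weak.
Step in, leap out, from a weak position — an escape tone (échappée). (It is the mirror image of the appoggiatura, which leaps in and steps out on a strong beat.)

Escape tone.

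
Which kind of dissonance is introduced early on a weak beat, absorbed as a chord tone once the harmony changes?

Approach: ahead of the chord change (typically by step), so it is dissonant against the current harmony. Departure: none — the same pitch is restated or held and is a chord tone of the new harmony.
Dissonant first, consonant once the harmony catches up: the note simply arrives early — an anticipation. (The reverse timing, consonant first and dissonant after the change, would be a suspension or retardation.)

Anticipation.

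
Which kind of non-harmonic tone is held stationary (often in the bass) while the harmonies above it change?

Pedal tone.

Approach: none. Departure: none — a single pitch is sustained while the chords change around it, passing through harmonies that do not contain it.
No melodic motion at all; the dissonance is created entirely by the moving harmonies against the stationary note — a pedal tone (pedal point).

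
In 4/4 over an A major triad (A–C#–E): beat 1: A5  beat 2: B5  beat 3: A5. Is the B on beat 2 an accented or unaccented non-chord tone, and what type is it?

Unaccented neighbor tone.

The harmony at that moment is A major triad (A, C#, E); B5 is not a chord tone.
It is approached by step up from A5 and left by step down to A5.
Step away and step back to the same note — a neighbor tone (upper neighbor).
It falls on a weak beat, so it is unaccented.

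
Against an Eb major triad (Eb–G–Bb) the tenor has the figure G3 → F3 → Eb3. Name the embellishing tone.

The harmony at that moment is Eb major triad (Eb, G, Bb); F3 is not a chord tone.
It is approached by step down from G3 and left by step down to Eb3.
Step in, step out in the same direction — a passing tone.

F3 is a passing tone.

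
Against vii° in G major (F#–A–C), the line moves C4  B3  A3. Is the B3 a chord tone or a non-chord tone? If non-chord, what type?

The harmony at that moment is F# diminished triad (F#, A, C); B3 is not a chord tone.
It is approached by step down from C4 and left by step down to A3.
Step in, step out in the same direction — a passing tone.

Non-chord tone — a passing tone.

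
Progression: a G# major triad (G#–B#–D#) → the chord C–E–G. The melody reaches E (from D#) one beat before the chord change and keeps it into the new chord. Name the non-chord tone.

E is an anticipation.

The harmony at that moment is G# major triad (G#, B#, D#); E is not a chord tone.
It is approached by step up from D# and then sustained as the same pitch into the next harmony.
Arriving early and becoming a chord tone when the harmony changes — an anticipation.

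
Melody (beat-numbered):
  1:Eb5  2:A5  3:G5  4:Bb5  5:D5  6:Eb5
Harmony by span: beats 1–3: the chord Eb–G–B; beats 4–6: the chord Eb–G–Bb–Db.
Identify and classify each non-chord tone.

A5 (beat 2) — appoggiatura; D5 (beat 5) — appoggiatura.

The harmony at that moment is Eb augmented triad (Eb, G, B); A5 is not a chord tone.
It is approached by leap up from Eb5 and left by step down to G5.
Leap in, step out — an appoggiatura.
The harmony at that moment is Eb dominant seventh chord (Eb, G, Bb, Db); D5 is not a chord tone.
It is approached by leap down from Bb5 and left by step up to Eb5.
Leap in, step out — an appoggiatura.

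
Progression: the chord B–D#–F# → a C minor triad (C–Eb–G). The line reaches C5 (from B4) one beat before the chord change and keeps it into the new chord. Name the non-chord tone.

C5 is an anticipation.

The harmony at that moment is B major triad (B, D#, F#); C5 is not a chord tone.
It is approached by step up from B4 and then sustained as the same pitch into the next harmony.
Arriving early and becoming a chord tone when the harmony changes — an anticipation.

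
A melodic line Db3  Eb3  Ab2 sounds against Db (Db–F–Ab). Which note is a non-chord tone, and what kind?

The harmony at that moment is Db major triad (Db, F, Ab); Eb3 is not a chord tone.
It is approached by step up from Db3 and left by leap down to Ab2.
Step in, leap out — an escape tone.

Eb3 is an escape tone.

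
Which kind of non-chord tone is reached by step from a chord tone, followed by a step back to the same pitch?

Approach: by step. Departure: by step in the opposite direction, back to the starting pitch.
Stepwise on both sides but reversing to return to the same chord tone — a neighbor tone. (Had it continued onward in the same direction it would be a passing tone instead.)

Neighbor tone.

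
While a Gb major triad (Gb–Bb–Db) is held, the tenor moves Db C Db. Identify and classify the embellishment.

The harmony at that moment is Gb major triad (Gb, Bb, Db); C is not a chord tone.
It is approached by step down from Db and left by step up to Db.
Step away and step back to the same note — a neighbor tone (lower neighbor).

C is a neighbor tone.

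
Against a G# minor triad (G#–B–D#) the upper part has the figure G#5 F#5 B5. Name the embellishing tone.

The harmony at that moment is G# minor triad (G#, B, D#); F#5 is not a chord tone.
It is approached by step down from G#5 and left by leap up to B5.
Step in, leap out — an escape tone.

F#5 is an escape tone.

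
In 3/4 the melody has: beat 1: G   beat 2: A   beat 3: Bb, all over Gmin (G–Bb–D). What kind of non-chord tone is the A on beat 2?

The harmony at that moment is G minor triad (G, Bb, D); A is not a chord tone.
It is approached by step up from G and left by step up to Bb.
Step in, step out in the same direction — a passing tone.

Passing tone.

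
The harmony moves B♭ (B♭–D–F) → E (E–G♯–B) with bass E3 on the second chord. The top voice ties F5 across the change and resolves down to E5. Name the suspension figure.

9–8 suspension.

At the second chord the bass is E3. The suspended F5 lies a ninth above the bass; after resolving down by step to E5, the interval above the bass becomes an octave.
Suspension figures are named by those two intervals: 9–8.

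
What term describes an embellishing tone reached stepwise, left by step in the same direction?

Passing tone.

Approach: by step. Departure: by step, continuing in the same direction.
Stepwise on both sides with no change of direction means the note fills in the space between two different chord tones — a passing tone. (Had it turned back to its starting note it would be a neighbor tone instead.)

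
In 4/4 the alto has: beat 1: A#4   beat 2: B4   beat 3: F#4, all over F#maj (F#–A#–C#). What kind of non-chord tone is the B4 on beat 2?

Escape tone.

The harmony at that moment is F# major triad (F#, A#, C#); B4 is not a chord tone.
It is approached by step up from A#4 and left by leap down to F#4.
Step in, leap out, on a weak beat — an escape tone.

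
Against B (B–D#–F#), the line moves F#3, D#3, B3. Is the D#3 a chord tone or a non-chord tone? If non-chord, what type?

Chord tone (the third of B major triad).

B major triad contains B, D#, F#; D# is the third, so it is a chord tone.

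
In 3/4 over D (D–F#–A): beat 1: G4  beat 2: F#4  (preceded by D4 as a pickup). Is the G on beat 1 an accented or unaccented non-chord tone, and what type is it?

Accented appoggiatura.

The harmony at that moment is D major triad (D, F#, A); G4 is not a chord tone.
It is approached by leap up from D4 and left by step down to F#4.
Leap in, step out — an appoggiatura.
It falls on the downbeat, so it is accented.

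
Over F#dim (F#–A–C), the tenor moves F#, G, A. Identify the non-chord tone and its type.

The harmony at that moment is F# diminished triad (F#, A, C); G is not a chord tone.
It is approached by step up from F# and left by step up to A.
Step in, step out in the same direction — a passing tone.

G is a passing tone.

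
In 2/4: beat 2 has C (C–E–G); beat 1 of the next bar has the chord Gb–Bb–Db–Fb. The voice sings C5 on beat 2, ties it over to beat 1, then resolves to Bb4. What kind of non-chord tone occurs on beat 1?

Suspension.

The harmony at that moment is Gb dominant seventh chord (Gb, Bb, Db, Fb); C5 is not a chord tone.
It is held over (the same pitch as the preceding C5) and left by step down to Bb4.
Held over from the previous chord and resolving down by step — a suspension.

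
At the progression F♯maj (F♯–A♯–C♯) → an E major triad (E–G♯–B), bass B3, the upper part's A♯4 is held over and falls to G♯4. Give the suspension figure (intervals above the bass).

At the second chord the bass is B3. The suspended A♯4 lies a seventh above the bass; after resolving down by step to G♯4, the interval above the bass becomes a sixth.
Suspension figures are named by those two intervals: 7–6.

7–6 suspension.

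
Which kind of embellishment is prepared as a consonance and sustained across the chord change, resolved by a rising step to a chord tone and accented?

Approach: by preparation — the pitch is first a chord tone, then held (tied or repeated) while the harmony changes under it. Departure: up by step. Metric position: strong.
A prepared dissonance that resolves upward by step — a retardation. (The same figure resolving downward would be a suspension.)

Retardation.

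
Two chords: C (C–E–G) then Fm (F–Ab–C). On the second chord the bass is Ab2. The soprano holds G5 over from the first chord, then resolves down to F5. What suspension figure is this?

7–6 suspension.

At the second chord the bass is Ab2. The suspended G5 lies a seventh above the bass; after resolving down by step to F5, the interval above the bass becomes a sixth.
Suspension figures are named by those two intervals: 7–6.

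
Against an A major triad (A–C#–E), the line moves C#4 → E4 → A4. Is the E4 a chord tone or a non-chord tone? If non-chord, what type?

Chord tone (the fifth of A major triad).

A major triad contains A, C#, E; E is the fifth, so it is a chord tone.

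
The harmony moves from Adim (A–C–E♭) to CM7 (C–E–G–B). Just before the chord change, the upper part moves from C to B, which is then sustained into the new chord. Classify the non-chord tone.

B is an anticipation.

The harmony at that moment is A diminished triad (A, C, E♭); B is not a chord tone.
It is approached by step down from C and then sustained as the same pitch into the next harmony.
Arriving early and becoming a chord tone when the harmony changes — an anticipation.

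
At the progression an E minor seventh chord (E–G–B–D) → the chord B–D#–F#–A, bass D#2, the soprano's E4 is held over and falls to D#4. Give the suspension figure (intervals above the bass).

At the second chord the bass is D#2. The suspended E4 lies a ninth above the bass; after resolving down by step to D#4, the interval above the bass becomes an octave.
Suspension figures are named by those two intervals: 9–8.

9–8 suspension.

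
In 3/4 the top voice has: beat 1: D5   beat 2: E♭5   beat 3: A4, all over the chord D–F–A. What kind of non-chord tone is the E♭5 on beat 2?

Escape tone.

The harmony at that moment is D minor triad (D, F, A); E♭5 is not a chord tone.
It is approached by step up from D5 and left by leap down to A4.
Step in, leap out, on a weak beat — an escape tone.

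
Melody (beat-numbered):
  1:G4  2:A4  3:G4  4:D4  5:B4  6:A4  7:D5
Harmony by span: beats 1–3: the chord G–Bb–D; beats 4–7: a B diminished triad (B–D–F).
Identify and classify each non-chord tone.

The harmony at that moment is G minor triad (G, Bb, D); A4 is not a chord tone.
It is approached by step up from G4 and left by step down to G4.
Step away and step back to the same note — a neighbor tone (upper neighbor).
The harmony at that moment is B diminished triad (B, D, F); A4 is not a chord tone.
It is approached by step down from B4 and left by leap up to D5.
Step in, leap out — an escape tone.

A4 (beat 2) — neighbor tone; A4 (beat 6) — escape tone.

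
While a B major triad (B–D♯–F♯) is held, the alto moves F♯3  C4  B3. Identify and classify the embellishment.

C4 is an appoggiatura.

The harmony at that moment is B major triad (B, D♯, F♯); C4 is not a chord tone.
It is approached by leap up from F♯3 and left by step down to B3.
Leap in, step out — an appoggiatura.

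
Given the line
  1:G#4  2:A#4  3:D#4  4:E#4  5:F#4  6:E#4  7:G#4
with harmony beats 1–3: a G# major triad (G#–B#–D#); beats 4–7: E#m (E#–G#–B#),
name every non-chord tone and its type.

A#4 (beat 2) — escape tone; F#4 (beat 5) — neighbor tone.

The harmony at that moment is G# major triad (G#, B#, D#); A#4 is not a chord tone.
It is approached by step up from G#4 and left by leap down to D#4.
Step in, leap out — an escape tone.
The harmony at that moment is E# minor triad (E#, G#, B#); F#4 is not a chord tone.
It is approached by step up from E#4 and left by step down to E#4.
Step away and step back to the same note — a neighbor tone (upper neighbor).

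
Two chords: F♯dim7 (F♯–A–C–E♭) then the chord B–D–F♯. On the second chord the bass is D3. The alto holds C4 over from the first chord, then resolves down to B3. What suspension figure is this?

At the second chord the bass is D3. The suspended C4 lies a seventh above the bass; after resolving down by step to B3, the interval above the bass becomes a sixth.
Suspension figures are named by those two intervals: 7–6.

7–6 suspension.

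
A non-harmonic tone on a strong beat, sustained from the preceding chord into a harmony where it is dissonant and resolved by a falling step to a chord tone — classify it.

Suspension.

Approach: by preparation — the pitch is first a chord tone, then held (tied or repeated) while the harmony changes under it. Departure: down by step. Metric position: strong.
A prepared dissonance that resolves downward by step — a suspension. (The same figure resolving upward would be a retardation.)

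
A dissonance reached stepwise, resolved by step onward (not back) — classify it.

Approach: by step. Departure: by step, continuing in the same direction.
Stepwise on both sides with no change of direction means the note fills in the space between two different chord tones — a passing tone. (Had it turned back to its starting note it would be a neighbor tone instead.)

Passing tone.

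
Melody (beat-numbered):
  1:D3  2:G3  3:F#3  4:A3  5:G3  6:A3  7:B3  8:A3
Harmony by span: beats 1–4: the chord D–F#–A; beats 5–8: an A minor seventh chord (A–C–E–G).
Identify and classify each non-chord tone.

G3 (beat 2) — appoggiatura; B3 (beat 7) — neighbor tone.

The harmony at that moment is D major triad (D, F#, A); G3 is not a chord tone.
It is approached by leap up from D3 and left by step down to F#3.
Leap in, step out — an appoggiatura.
The harmony at that moment is A minor seventh chord (A, C, E, G); B3 is not a chord tone.
It is approached by step up from A3 and left by step down to A3.
Step away and step back to the same note — a neighbor tone (upper neighbor).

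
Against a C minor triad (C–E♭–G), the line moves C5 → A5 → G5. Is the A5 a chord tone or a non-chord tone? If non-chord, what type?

The harmony at that moment is C minor triad (C, E♭, G); A5 is not a chord tone.
It is approached by leap up from C5 and left by step down to G5.
Leap in, step out — an appoggiatura.

Non-chord tone — an appoggiatura.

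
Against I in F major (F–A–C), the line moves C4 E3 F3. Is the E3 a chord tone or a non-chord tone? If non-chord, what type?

Non-chord tone — an appoggiatura.

The harmony at that moment is F major triad (F, A, C); E3 is not a chord tone.
It is approached by leap down from C4 and left by step up to F3.
Leap in, step out — an appoggiatura.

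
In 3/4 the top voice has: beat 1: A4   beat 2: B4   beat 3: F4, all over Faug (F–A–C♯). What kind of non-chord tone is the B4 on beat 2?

The harmony at that moment is F augmented triad (F, A, C♯); B4 is not a chord tone.
It is approached by step up from A4 and left by leap down to F4.
Step in, leap out, on a weak beat — an escape tone.

Escape tone.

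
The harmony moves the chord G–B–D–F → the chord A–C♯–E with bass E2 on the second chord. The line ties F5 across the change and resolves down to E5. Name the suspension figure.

9–8 suspension.

At the second chord the bass is E2. The suspended F5 lies a ninth above the bass; after resolving down by step to E5, the interval above the bass becomes an octave.
Suspension figures are named by those two intervals: 9–8.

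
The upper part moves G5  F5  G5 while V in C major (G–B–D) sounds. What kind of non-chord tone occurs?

The harmony at that moment is G major triad (G, B, D); F5 is not a chord tone.
It is approached by step down from G5 and left by step up to G5.
Step away and step back to the same note — a neighbor tone (lower neighbor).

F5 is a neighbor tone.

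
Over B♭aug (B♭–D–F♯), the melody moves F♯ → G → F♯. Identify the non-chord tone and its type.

The harmony at that moment is B♭ augmented triad (B♭, D, F♯); G is not a chord tone.
It is approached by step up from F♯ and left by step down to F♯.
Step away and step back to the same note — a neighbor tone (upper neighbor).

G is a neighbor tone.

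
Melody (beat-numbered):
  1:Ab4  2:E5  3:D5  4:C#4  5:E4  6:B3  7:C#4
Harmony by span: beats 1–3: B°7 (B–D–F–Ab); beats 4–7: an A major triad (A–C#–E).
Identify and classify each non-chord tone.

E5 (beat 2) — appoggiatura; B3 (beat 6) — appoggiatura.

The harmony at that moment is B diminished seventh chord (B, D, F, Ab); E5 is not a chord tone.
It is approached by leap up from Ab4 and left by step down to D5.
Leap in, step out — an appoggiatura.
The harmony at that moment is A major triad (A, C#, E); B3 is not a chord tone.
It is approached by leap down from E4 and left by step up to C#4.
Leap in, step out — an appoggiatura.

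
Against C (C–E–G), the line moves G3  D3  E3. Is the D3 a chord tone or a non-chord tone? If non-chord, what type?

Non-chord tone — an appoggiatura.

The harmony at that moment is C major triad (C, E, G); D3 is not a chord tone.
It is approached by leap down from G3 and left by step up to E3.
Leap in, step out — an appoggiatura.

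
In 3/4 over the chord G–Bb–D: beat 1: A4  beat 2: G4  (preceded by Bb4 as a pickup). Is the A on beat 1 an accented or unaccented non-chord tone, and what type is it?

The harmony at that moment is G minor triad (G, Bb, D); A4 is not a chord tone.
It is approached by step down from Bb4 and left by step down to G4.
Step in, step out in the same direction — a passing tone.
It falls on the downbeat, so it is accented.

Accented passing tone.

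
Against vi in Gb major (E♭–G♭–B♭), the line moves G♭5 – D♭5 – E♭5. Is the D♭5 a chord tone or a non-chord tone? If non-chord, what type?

Non-chord tone — an appoggiatura.

The harmony at that moment is E♭ minor triad (E♭, G♭, B♭); D♭5 is not a chord tone.
It is approached by leap down from G♭5 and left by step up to E♭5.
Leap in, step out — an appoggiatura.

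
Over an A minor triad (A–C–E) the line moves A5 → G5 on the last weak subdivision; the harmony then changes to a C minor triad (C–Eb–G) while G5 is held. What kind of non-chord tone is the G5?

G5 is an anticipation.

The harmony at that moment is A minor triad (A, C, E); G5 is not a chord tone.
It is approached by step down from A5 and then sustained as the same pitch into the next harmony.
Arriving early and becoming a chord tone when the harmony changes — an anticipation.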